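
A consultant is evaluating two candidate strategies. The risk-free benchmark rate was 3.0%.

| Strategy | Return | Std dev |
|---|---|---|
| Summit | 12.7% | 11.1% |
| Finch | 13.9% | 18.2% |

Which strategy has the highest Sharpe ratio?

Summit: Sharpe ratio = (12.7% − 3.0%) / 11.1% = 0.874
Finch: Sharpe ratio = (13.9% − 3.0%) / 18.2% = 0.599
Highest: Summit (0.874).

Summit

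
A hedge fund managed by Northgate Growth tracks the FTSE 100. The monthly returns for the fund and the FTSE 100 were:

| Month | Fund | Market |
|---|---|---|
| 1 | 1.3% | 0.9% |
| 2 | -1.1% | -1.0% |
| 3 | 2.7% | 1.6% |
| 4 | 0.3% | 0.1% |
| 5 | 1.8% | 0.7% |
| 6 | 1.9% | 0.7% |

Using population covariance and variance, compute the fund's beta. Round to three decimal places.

r̄p = 1.1500%,  r̄m = 0.5000%
Cov = Σ(rp − r̄p)(rm − r̄m) / 6 = 0.9600
Var(rm) = Σ(rm − r̄m)² / 6 = 0.6433
β = Cov / Var = 0.9600 / 0.6433 = 1.4923

1.492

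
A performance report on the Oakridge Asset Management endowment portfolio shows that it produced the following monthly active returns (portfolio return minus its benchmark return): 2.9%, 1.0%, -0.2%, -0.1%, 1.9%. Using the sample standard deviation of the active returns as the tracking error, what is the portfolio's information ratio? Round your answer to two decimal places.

r̄ = (2.9 + 1 − 0.2 − 0.1 + 1.9) / 5 = 5.50 / 5 = 1.1000%
Σ(r − r̄)² = 7.0200; sample σ = √(7.0200/4) = 1.3248%
IR = r̄ / tracking error = 1.1000 / 1.3248 = 0.8303

0.83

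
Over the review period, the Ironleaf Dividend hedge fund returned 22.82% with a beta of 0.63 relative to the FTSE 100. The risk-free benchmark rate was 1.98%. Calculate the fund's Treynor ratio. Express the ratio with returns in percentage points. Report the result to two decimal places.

Treynor = (Rp − Rf) / β = (22.82% − 1.98%) / 0.63 = 20.84 / 0.63 = 33.0794

33.08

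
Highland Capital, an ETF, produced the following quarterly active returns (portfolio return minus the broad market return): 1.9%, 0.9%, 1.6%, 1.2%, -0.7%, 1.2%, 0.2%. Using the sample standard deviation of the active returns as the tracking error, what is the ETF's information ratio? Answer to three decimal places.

r̄ = (1.9 + 0.9 + 1.6 + 1.2 − 0.7 + 1.2 + 0.2) / 7 = 0.9000%
Σ(r − r̄)² = (1.9 − 0.9000)² + (0.9 − 0.9000)² + … = 4.7200
sample σ = √(4.7200 / 6) = √0.7867 = 0.8870%
IR = r̄ / tracking error = 0.9000 / 0.8870 = 1.0147

1.015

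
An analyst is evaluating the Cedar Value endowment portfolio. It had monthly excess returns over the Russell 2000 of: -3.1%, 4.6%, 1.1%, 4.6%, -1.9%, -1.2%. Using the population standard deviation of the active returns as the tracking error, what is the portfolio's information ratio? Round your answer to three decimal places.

r̄ = (-3.1 + 4.6 + 1.1 + 4.6 − 1.9 − 1.2) / 6 = 4.10 / 6 = 0.6833%
Σ(r − r̄)² = (-3.1 − 0.6833)² + (4.6 − 0.6833)² + (1.1 − 0.6833)² + … = 55.3883
σ = √[55.3883 / 6] = 3.0383%
IR = r̄ / tracking error = 0.6833 / 3.0383 = 0.2249

0.225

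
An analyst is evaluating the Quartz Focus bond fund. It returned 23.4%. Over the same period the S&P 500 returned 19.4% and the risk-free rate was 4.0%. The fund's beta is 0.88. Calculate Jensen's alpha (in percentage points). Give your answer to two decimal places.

5.85

CAPM expected return = Rf + β(Rm − Rf) = 4.0% + 0.88 × (19.4% − 4.0%) = 4 + 0.88 × 15.40 = 17.5520%
Jensen's α = Rp − E[R] = 23.4% − 17.5520% = 5.8480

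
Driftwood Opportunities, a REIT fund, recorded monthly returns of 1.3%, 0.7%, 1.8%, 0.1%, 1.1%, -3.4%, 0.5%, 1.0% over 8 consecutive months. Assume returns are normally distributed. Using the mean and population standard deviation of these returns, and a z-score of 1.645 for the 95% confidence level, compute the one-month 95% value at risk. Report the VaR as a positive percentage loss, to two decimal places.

2.10

μ = (1.3 + 0.7 + 1.8 + 0.1 + 1.1 − 3.4 + 0.5 + 1) / 8 = 3.10 / 8 = 0.3875%
Σ(r − μ)² = (1.3 − 0.3875)² + (0.7 − 0.3875)² + … = 18.2488
population σ = √(18.2488 / 8) = √2.2811 = 1.5103%
VaR = −(μ − z·σ) = −(0.3875 − 1.645 × 1.5103) = −(-2.0969) = 2.0969%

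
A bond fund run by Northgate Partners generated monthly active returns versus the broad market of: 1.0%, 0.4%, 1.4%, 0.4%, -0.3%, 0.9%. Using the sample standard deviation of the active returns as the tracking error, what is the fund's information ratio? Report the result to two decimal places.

1.06

Mean return r̄ = 3.80 / 6 = 0.6333%
Σ(r − r̄)² = 1.7733; sample σ = √(1.7733/5) = 0.5955%
IR = r̄ / tracking error = 0.6333 / 0.5955 = 1.0635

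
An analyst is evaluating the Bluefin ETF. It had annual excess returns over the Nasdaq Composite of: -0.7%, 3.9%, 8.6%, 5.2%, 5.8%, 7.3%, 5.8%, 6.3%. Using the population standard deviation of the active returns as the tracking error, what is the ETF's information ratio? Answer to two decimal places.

2.02

Mean return μ = 42.20 / 8 = 5.2750%
Σ(r − μ)² = (-0.7 − 5.2750)² + (3.9 − 5.2750)² + (8.6 − 5.2750)² + … = 54.3550
σ = √[54.3550 / 8] = 2.6066%
IR = μ / tracking error = 5.2750 / 2.6066 = 2.0237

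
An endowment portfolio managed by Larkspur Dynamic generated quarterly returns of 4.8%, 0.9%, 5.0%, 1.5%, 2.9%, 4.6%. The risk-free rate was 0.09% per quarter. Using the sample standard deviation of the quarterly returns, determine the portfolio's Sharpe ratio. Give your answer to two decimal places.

1.79

Mean return μ = 19.70 / 6 = 3.2833%
Σ(r − μ)² = 15.9883; sample σ = √(15.9883/5) = 1.7882%
Sharpe = (μ − rf) / σ = (3.2833 − 0.09) / 1.7882 = 3.1933 / 1.7882 = 1.7858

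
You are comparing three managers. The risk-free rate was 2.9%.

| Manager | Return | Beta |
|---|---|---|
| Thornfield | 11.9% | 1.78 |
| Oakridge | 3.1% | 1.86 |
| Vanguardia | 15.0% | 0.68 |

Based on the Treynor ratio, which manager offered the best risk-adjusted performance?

Vanguardia

Thornfield: Treynor = (11.9% − 2.9%) / 1.78 = 5.056
Oakridge: Treynor = (3.1% − 2.9%) / 1.86 = 0.108
Vanguardia: Treynor = (15.0% − 2.9%) / 0.68 = 17.794
Highest: Vanguardia (17.794).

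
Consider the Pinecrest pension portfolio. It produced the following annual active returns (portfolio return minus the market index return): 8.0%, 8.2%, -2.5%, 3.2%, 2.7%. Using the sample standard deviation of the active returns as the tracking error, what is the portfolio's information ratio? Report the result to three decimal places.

0.887

r̄ = (8 + 8.2 − 2.5 + 3.2 + 2.7) / 5 = 3.9200%
Sample σ = √[Σ(r − r̄)² / 4] = √[78.1880 / 4] = √19.5470 = 4.4212%
IR = r̄ / tracking error = 3.9200 / 4.4212 = 0.8866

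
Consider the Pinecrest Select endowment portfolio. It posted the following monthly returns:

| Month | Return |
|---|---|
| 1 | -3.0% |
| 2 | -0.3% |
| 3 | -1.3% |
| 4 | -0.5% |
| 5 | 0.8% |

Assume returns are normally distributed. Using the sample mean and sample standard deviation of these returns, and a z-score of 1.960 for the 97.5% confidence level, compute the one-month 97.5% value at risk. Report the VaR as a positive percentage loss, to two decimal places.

3.63

r̄ = (-3 − 0.3 − 1.3 − 0.5 + 0.8) / 5 = -0.8600%
Σ(r − r̄)² = 7.9720; sample σ = √(7.9720/4) = 1.4117%
VaR = −(r̄ − z·σ) = −(-0.8600 − 1.960 × 1.4117) = −(-3.6269) = 3.6269%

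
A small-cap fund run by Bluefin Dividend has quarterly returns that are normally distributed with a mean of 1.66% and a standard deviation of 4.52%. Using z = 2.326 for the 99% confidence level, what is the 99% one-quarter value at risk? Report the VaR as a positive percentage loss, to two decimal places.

VaR (as % loss) = −(μ − z·σ) = −(1.66% − 2.326 × 4.52%) = −(-8.85352%) = 8.85352%

8.85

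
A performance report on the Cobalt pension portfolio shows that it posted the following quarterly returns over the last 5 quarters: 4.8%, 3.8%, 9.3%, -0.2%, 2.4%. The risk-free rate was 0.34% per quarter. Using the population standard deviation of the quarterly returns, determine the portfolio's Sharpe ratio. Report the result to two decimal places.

1.18

r̄ = (4.8 + 3.8 + 9.3 − 0.2 + 2.4) / 5 = 4.0200%
Σ(r − r̄)² = 48.9680; population σ = √(48.9680/5) = 3.1295%
Sharpe = (r̄ − rf) / σ = (4.0200 − 0.34) / 3.1295 = 3.6800 / 3.1295 = 1.1759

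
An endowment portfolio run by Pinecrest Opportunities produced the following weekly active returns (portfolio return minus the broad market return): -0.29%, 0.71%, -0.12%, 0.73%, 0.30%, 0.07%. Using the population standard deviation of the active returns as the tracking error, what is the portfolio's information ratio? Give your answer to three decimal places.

0.601

r̄ = (-0.29 + 0.71 − 0.12 + 0.73 + 0.3 + 0.07) / 6 = 0.2333%
Σ(r − r̄)² = 0.9037; population σ = √(0.9037/6) = 0.3881%
IR = r̄ / tracking error = 0.2333 / 0.3881 = 0.6011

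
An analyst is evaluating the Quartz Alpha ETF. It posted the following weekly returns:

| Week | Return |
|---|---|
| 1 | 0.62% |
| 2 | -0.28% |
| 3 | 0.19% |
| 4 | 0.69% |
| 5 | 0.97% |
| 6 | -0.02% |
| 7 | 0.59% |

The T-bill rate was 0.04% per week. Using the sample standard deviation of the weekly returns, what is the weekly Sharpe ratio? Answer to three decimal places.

0.800

r̄ = (0.62 − 0.28 + 0.19 + 0.69 + 0.97 − 0.02 + 0.59) / 7 = 0.3943%
Σ(r − r̄)² = 1.1762; sample σ = √(1.1762/6) = 0.4428%
Sharpe = (r̄ − rf) / σ = (0.3943 − 0.04) / 0.4428 = 0.3543 / 0.4428 = 0.8001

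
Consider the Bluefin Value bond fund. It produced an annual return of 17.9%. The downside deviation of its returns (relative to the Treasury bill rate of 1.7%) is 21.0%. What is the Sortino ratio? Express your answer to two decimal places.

0.77

Sortino = (Rp − Rf) / σd = (17.9% − 1.7%) / 21.0% = 16.20% / 21.0% = 0.7714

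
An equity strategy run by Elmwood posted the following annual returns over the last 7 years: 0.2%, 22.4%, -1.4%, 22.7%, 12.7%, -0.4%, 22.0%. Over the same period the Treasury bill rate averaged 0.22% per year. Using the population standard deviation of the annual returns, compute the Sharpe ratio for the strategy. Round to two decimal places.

1.03

Mean return r̄ = 78.20 / 7 = 11.1714%
Σ(r − r̄)² = 790.8943; population σ = √(790.8943/7) = 10.6294%
Sharpe = (r̄ − rf) / σ = (11.1714 − 0.22) / 10.6294 = 10.9514 / 10.6294 = 1.0303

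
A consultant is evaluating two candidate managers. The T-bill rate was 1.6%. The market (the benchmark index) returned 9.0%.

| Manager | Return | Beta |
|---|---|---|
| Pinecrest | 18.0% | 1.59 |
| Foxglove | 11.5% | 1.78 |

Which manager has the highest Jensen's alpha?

Pinecrest

Pinecrest: α = 18.0% − [1.6% + 1.59 × (9.0% − 1.6%)] = 4.634
Foxglove: α = 11.5% − [1.6% + 1.78 × (9.0% − 1.6%)] = -3.272
Highest: Pinecrest (4.634).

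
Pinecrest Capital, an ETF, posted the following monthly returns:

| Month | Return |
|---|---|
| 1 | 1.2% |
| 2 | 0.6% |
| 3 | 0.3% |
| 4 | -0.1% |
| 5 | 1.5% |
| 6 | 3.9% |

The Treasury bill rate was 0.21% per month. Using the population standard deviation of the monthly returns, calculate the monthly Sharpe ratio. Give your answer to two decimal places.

μ = (1.2 + 0.6 + 0.3 − 0.1 + 1.5 + 3.9) / 6 = 1.2333%
Σ(r − μ)² = (1.2 − 1.2333)² + (0.6 − 1.2333)² + … = 10.2333
population σ = √(10.2333 / 6) = √1.7056 = 1.3060%
Sharpe = (μ − rf) / σ = (1.2333 − 0.21) / 1.3060 = 1.0233 / 1.3060 = 0.7835

0.78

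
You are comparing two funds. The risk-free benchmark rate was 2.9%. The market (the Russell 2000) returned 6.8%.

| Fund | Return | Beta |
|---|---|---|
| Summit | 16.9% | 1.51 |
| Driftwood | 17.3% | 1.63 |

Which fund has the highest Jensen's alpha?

Summit

Summit: α = 16.9% − [2.9% + 1.51 × (6.8% − 2.9%)] = 8.111
Driftwood: α = 17.3% − [2.9% + 1.63 × (6.8% − 2.9%)] = 8.043
Highest: Summit (8.111).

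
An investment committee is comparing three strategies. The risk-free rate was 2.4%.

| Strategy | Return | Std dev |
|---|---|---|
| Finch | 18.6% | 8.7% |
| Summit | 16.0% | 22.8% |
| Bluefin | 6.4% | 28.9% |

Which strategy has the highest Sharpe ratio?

Finch: Sharpe ratio = (18.6% − 2.4%) / 8.7% = 1.862
Summit: Sharpe ratio = (16.0% − 2.4%) / 22.8% = 0.596
Bluefin: Sharpe ratio = (6.4% − 2.4%) / 28.9% = 0.138
Highest: Finch (1.862).

Finch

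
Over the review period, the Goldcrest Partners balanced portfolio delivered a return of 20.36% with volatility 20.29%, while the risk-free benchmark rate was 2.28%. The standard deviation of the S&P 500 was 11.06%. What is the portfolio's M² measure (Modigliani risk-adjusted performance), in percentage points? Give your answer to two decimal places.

Sharpe = (Rp − Rf) / σp = (20.36% − 2.28%) / 20.29% = 0.8911
M² = Rf + Sharpe × σm = 2.28% + 0.8911 × 11.06% = 12.1356%

12.14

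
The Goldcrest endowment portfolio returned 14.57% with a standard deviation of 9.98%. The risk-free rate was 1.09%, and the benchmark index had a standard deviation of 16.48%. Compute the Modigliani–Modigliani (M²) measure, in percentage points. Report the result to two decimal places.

Sharpe = (Rp − Rf) / σp = (14.57% − 1.09%) / 9.98% = 1.3507
M² = Rf + Sharpe × σm = 1.09% + 1.3507 × 16.48% = 23.3495%

23.35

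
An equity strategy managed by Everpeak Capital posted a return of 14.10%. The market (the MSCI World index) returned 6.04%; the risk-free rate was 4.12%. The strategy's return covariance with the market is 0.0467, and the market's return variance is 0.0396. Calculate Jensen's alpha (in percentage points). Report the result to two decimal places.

7.72

β = Cov / Var = 0.0467 / 0.0396 = 1.1793
E[R] = Rf + β(Rm − Rf) = 4.12% + 1.1793 × (6.04% − 4.12%) = 6.3843%
α = Rp − E[R] = 14.10% − 6.3843% = 7.7157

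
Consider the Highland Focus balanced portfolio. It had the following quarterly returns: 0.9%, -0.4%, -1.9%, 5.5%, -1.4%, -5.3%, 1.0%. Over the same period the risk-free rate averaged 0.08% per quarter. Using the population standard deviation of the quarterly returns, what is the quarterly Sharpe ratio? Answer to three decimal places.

-0.101

μ = (0.9 − 0.4 − 1.9 + 5.5 − 1.4 − 5.3 + 1) / 7 = -1.60 / 7 = -0.2286%
Σ(r − μ)² = 65.5143; population σ = √(65.5143/7) = 3.0593%
Sharpe = (μ − rf) / σ = (-0.2286 − 0.08) / 3.0593 = -0.3086 / 3.0593 = -0.1009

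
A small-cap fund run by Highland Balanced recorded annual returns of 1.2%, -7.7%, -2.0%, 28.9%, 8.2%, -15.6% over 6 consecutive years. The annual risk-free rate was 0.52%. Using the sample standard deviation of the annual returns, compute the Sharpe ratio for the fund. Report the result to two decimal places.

0.11

Mean return r̄ = 13.00 / 6 = 2.1667%
Sample std dev = √[1182.3733 / 5] = 15.3777%
Sharpe = (r̄ − rf) / σ = (2.1667 − 0.52) / 15.3777 = 1.6467 / 15.3777 = 0.1071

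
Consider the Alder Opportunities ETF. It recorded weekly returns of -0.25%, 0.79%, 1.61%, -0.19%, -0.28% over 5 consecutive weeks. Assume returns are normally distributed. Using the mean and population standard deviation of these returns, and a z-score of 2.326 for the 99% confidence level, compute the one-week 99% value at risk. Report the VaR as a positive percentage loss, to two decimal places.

1.41

Mean return r̄ = 1.680 / 5 = 0.3360%
Population σ = √[Σ(r − r̄)² / 5] = √[2.8287 / 5] = √0.5657 = 0.7521%
VaR = −(r̄ − z·σ) = −(0.3360 − 2.326 × 0.7521) = −(-1.4134) = 1.4134%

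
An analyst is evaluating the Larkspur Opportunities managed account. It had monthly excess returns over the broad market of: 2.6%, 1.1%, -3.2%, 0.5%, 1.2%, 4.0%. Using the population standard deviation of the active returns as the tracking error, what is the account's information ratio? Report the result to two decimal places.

μ = (2.6 + 1.1 − 3.2 + 0.5 + 1.2 + 4) / 6 = 1.0333%
Population std dev = √[29.4933 / 6] = 2.2171%
IR = μ / tracking error = 1.0333 / 2.2171 = 0.4661

0.47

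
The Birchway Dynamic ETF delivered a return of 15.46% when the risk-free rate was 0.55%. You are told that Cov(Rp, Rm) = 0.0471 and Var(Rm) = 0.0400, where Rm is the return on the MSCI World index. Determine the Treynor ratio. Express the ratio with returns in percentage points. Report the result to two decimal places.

β = Cov / Var = 0.0471 / 0.0400 = 1.1775
Treynor = (Rp − Rf) / β = (15.46% − 0.55%) / 1.1775 = 14.91 / 1.1775 = 12.6624

12.66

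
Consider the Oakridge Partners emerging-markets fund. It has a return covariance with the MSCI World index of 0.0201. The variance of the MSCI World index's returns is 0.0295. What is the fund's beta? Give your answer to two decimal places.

β = Cov(Rp, Rm) / Var(Rm) = 0.0201 / 0.0295 = 0.6814

0.68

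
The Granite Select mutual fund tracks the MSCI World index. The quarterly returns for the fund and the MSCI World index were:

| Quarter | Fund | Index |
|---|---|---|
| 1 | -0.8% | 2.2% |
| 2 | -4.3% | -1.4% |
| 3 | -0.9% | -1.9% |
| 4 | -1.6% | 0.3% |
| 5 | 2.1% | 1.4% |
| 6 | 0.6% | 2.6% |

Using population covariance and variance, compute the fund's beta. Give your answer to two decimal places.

0.72

r̄p = -0.8167%,  r̄m = 0.5333%
Cov = Σ(rp − r̄p)(rm − r̄m) / 6 = 2.1006
Var(rm) = Σ(rm − r̄m)² / 6 = 2.9189
β = Cov / Var = 2.1006 / 2.9189 = 0.7197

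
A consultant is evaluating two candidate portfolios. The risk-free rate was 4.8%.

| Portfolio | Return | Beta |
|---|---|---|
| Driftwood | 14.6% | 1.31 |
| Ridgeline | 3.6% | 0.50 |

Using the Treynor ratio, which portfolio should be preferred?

Driftwood: Treynor = (14.6% − 4.8%) / 1.31 = 7.481
Ridgeline: Treynor = (3.6% − 4.8%) / 0.50 = -2.400
Highest: Driftwood (7.481).

Driftwood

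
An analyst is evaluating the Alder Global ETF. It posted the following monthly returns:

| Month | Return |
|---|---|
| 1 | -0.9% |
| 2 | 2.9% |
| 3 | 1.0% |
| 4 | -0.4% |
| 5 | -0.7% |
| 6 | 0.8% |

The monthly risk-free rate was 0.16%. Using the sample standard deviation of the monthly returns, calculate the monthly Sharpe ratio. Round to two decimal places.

r̄ = (-0.9 + 2.9 + 1 − 0.4 − 0.7 + 0.8) / 6 = 0.4500%
Sample σ = √[Σ(r − r̄)² / 5] = √[10.2950 / 5] = √2.0590 = 1.4349%
Sharpe = (r̄ − rf) / σ = (0.4500 − 0.16) / 1.4349 = 0.2900 / 1.4349 = 0.2021

0.20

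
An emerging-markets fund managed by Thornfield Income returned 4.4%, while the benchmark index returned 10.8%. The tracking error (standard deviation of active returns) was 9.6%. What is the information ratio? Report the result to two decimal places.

IR = (Rp − Rb) / TE = (4.4% − 10.8%) / 9.6% = -6.40% / 9.6% = -0.6667

-0.67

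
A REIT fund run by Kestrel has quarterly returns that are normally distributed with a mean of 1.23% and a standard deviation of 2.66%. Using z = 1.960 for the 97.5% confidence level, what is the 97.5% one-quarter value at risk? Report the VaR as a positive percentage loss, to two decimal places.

VaR (as % loss) = −(μ − z·σ) = −(1.23% − 1.960 × 2.66%) = −(-3.9836%) = 3.9836%

3.98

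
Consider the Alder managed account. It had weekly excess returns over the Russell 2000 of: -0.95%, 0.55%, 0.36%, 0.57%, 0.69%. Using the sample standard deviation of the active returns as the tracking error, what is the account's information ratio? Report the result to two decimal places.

μ = (-0.95 + 0.55 + 0.36 + 0.57 + 0.69) / 5 = 1.220 / 5 = 0.2440%
Σ(r − μ)² = (-0.95 − 0.2440)² + (0.55 − 0.2440)² + … = 1.8379
sample σ = √(1.8379 / 4) = √0.4595 = 0.6779%
IR = μ / tracking error = 0.2440 / 0.6779 = 0.3599

0.36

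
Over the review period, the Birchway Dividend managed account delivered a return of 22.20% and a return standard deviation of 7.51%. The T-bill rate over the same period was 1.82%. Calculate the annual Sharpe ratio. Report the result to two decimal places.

Sharpe = (Rp − Rf) / σp = (22.20% − 1.82%) / 7.51% = 20.38% / 7.51% = 2.7137

2.71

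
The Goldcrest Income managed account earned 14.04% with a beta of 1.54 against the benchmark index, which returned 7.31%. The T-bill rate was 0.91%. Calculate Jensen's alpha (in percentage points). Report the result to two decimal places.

CAPM expected return = Rf + β(Rm − Rf) = 0.91% + 1.54 × (7.31% − 0.91%) = 0.91 + 1.54 × 6.40 = 10.7660%
Jensen's α = Rp − E[R] = 14.04% − 10.7660% = 3.2740

3.27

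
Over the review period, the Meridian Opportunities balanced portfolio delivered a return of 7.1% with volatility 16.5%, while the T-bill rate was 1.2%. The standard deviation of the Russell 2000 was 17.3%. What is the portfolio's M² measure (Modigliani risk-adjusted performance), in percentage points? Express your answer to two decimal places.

Sharpe = (Rp − Rf) / σp = (7.1% − 1.2%) / 16.5% = 0.3576
M² = Rf + Sharpe × σm = 1.2% + 0.3576 × 17.3% = 7.3865%

7.39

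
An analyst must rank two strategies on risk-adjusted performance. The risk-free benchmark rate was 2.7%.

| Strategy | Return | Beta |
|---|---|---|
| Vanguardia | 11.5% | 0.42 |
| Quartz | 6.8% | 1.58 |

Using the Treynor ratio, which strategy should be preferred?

Vanguardia

Vanguardia: Treynor = (11.5% − 2.7%) / 0.42 = 20.952
Quartz: Treynor = (6.8% − 2.7%) / 1.58 = 2.595
Highest: Vanguardia (20.952).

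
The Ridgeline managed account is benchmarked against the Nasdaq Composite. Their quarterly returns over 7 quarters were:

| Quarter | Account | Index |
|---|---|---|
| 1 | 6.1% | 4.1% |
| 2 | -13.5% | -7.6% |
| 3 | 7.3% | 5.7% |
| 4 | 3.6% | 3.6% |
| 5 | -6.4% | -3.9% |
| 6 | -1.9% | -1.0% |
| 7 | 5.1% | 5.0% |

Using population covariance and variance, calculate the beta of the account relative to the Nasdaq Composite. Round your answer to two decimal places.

r̄p = 0.0429%,  r̄m = 0.8429%
Cov = Σ(rp − r̄p)(rm − r̄m) / 7 = 33.4696
Var(rm) = Σ(rm − r̄m)² / 7 = 22.3224
β = Cov / Var = 33.4696 / 22.3224 = 1.4994

1.50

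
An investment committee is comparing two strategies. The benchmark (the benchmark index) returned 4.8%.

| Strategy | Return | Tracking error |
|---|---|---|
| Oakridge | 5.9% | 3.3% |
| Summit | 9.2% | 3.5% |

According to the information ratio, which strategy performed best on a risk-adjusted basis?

Oakridge: IR = (5.9% − 4.8%) / 3.3% = 0.333
Summit: IR = (9.2% − 4.8%) / 3.5% = 1.257
Highest: Summit (1.257).

Summit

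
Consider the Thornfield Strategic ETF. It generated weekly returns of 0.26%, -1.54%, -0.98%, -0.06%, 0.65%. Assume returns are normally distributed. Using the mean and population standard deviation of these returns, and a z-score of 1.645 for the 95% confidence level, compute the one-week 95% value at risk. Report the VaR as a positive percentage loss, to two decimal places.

Mean return μ = -1.670 / 5 = -0.3340%
Σ(r − μ)² = 3.2679; population σ = √(3.2679/5) = 0.8084%
VaR = −(μ − z·σ) = −(-0.3340 − 1.645 × 0.8084) = −(-1.6638) = 1.6638%

1.66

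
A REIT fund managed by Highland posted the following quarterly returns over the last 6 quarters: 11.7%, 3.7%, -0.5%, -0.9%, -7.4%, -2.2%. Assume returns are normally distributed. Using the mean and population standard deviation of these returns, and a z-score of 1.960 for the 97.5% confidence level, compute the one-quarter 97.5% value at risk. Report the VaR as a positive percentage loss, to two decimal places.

10.81

μ = (11.7 + 3.7 − 0.5 − 0.9 − 7.4 − 2.2) / 6 = 4.40 / 6 = 0.7333%
Population std dev = √[208.0133 / 6] = 5.8880%
VaR = −(μ − z·σ) = −(0.7333 − 1.960 × 5.8880) = −(-10.8072) = 10.8072%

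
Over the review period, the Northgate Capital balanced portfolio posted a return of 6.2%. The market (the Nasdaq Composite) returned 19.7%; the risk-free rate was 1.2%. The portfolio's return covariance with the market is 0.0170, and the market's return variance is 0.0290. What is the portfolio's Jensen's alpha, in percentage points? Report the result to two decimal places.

β = Cov / Var = 0.0170 / 0.0290 = 0.5862
E[R] = Rf + β(Rm − Rf) = 1.2% + 0.5862 × (19.7% − 1.2%) = 12.0447%
α = Rp − E[R] = 6.2% − 12.0447% = -5.8447

-5.84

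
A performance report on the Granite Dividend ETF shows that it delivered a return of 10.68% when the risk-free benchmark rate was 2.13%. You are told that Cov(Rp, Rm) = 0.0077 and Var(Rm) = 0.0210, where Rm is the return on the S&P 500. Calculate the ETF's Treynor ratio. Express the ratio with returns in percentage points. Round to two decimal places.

23.32

β = Cov / Var = 0.0077 / 0.0210 = 0.3667
Treynor = (Rp − Rf) / β = (10.68% − 2.13%) / 0.3667 = 8.55 / 0.3667 = 23.3161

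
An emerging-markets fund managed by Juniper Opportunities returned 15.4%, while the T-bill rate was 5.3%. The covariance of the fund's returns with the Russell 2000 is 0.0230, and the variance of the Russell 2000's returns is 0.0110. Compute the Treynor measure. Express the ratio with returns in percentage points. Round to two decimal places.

β = Cov / Var = 0.0230 / 0.0110 = 2.0909
Treynor = (Rp − Rf) / β = (15.4% − 5.3%) / 2.0909 = 10.10 / 2.0909 = 4.8305

4.83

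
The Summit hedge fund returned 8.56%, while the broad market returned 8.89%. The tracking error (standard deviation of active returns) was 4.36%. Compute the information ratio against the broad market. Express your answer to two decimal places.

-0.08

IR = (Rp − Rb) / TE = (8.56% − 8.89%) / 4.36% = -0.33% / 4.36% = -0.0757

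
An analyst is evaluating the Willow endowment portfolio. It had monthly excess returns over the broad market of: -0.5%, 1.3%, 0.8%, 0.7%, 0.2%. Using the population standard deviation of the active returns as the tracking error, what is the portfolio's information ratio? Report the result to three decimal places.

0.820

r̄ = (-0.5 + 1.3 + 0.8 + 0.7 + 0.2) / 5 = 2.50 / 5 = 0.5000%
Population σ = √[Σ(r − r̄)² / 5] = √[1.8600 / 5] = √0.3720 = 0.6099%
IR = r̄ / tracking error = 0.5000 / 0.6099 = 0.8198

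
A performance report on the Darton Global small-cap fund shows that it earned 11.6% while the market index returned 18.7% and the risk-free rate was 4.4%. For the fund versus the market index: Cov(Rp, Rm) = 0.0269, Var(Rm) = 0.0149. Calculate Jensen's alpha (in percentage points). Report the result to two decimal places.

β = Cov / Var = 0.0269 / 0.0149 = 1.8054
E[R] = Rf + β(Rm − Rf) = 4.4% + 1.8054 × (18.7% − 4.4%) = 30.2172%
α = Rp − E[R] = 11.6% − 30.2172% = -18.6172

-18.62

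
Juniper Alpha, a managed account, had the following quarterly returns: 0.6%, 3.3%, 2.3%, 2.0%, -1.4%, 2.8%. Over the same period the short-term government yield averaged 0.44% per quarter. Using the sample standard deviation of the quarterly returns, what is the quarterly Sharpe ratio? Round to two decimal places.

Mean return μ = 9.60 / 6 = 1.6000%
Σ(r − μ)² = (0.6 − 1.6000)² + (3.3 − 1.6000)² + (2.3 − 1.6000)² + … = 14.9800
σ = √[14.9800 / 5] = 1.7309%
Sharpe = (μ − rf) / σ = (1.6000 − 0.44) / 1.7309 = 1.1600 / 1.7309 = 0.6702

0.67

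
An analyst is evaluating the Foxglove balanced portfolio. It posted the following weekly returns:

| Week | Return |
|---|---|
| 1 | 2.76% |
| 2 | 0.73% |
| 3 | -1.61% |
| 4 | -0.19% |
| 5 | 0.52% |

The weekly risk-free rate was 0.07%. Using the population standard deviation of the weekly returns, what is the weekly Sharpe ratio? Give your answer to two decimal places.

μ = (2.76 + 0.73 − 1.61 − 0.19 + 0.52) / 5 = 0.4420%
Population σ = √[Σ(r − μ)² / 5] = √[10.0723 / 5] = √2.0145 = 1.4193%
Sharpe = (μ − rf) / σ = (0.4420 − 0.07) / 1.4193 = 0.3720 / 1.4193 = 0.2621

0.26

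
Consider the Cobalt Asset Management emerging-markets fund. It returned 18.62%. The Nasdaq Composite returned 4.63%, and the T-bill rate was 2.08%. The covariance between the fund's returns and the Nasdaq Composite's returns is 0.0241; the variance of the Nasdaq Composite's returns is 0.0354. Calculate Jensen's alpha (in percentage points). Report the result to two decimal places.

β = Cov / Var = 0.0241 / 0.0354 = 0.6808
E[R] = Rf + β(Rm − Rf) = 2.08% + 0.6808 × (4.63% − 2.08%) = 3.8160%
α = Rp − E[R] = 18.62% − 3.8160% = 14.8040

14.80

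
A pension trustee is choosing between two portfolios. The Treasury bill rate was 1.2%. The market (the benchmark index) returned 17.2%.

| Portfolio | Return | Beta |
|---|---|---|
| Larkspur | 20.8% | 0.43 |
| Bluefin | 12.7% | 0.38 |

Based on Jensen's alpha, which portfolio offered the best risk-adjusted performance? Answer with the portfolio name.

Larkspur: α = 20.8% − [1.2% + 0.43 × (17.2% − 1.2%)] = 12.720
Bluefin: α = 12.7% − [1.2% + 0.38 × (17.2% − 1.2%)] = 5.420
Highest: Larkspur (12.720).

Larkspur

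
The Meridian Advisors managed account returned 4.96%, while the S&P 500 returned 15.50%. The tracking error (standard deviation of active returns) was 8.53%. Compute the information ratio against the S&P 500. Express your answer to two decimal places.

IR = (Rp − Rb) / TE = (4.96% − 15.50%) / 8.53% = -10.54% / 8.53% = -1.2356

-1.24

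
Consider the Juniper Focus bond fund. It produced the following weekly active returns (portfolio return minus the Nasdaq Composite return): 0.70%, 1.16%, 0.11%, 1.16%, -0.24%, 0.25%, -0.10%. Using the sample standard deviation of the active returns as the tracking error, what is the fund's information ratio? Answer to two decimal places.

0.75

Mean return r̄ = 3.040 / 7 = 0.4343%
Σ(r − r̄)² = (0.7 − 0.4343)² + (1.16 − 0.4343)² + (0.11 − 0.4343)² + … = 2.0032
sample σ = √(2.0032 / 6) = √0.3339 = 0.5778%
IR = r̄ / tracking error = 0.4343 / 0.5778 = 0.7516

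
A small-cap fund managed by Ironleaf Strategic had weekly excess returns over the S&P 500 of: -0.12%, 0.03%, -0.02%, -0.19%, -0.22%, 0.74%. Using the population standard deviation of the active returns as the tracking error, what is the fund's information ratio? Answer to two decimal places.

0.11

r̄ = (-0.12 + 0.03 − 0.02 − 0.19 − 0.22 + 0.74) / 6 = 0.220 / 6 = 0.0367%
Population σ = √[Σ(r − r̄)² / 6] = √[0.6397 / 6] = √0.1066 = 0.3265%
IR = r̄ / tracking error = 0.0367 / 0.3265 = 0.1124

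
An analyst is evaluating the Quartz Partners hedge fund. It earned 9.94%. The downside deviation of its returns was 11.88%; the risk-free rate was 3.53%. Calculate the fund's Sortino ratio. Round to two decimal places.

0.54

Sortino = (Rp − Rf) / σd = (9.94% − 3.53%) / 11.88% = 6.41% / 11.88% = 0.5396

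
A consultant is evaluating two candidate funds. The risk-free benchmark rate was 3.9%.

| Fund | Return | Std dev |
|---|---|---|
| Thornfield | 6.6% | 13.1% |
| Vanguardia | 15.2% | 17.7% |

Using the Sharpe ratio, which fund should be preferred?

Vanguardia

Thornfield: Sharpe ratio = (6.6% − 3.9%) / 13.1% = 0.206
Vanguardia: Sharpe ratio = (15.2% − 3.9%) / 17.7% = 0.638
Highest: Vanguardia (0.638).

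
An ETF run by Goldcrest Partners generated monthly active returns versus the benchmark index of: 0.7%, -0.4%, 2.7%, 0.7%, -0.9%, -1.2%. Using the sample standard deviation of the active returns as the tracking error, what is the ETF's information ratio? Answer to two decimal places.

Mean return r̄ = 1.60 / 6 = 0.2667%
Σ(r − r̄)² = (0.7 − 0.2667)² + (-0.4 − 0.2667)² + … = 10.2533
sample σ = √(10.2533 / 5) = √2.0507 = 1.4320%
IR = r̄ / tracking error = 0.2667 / 1.4320 = 0.1862

0.19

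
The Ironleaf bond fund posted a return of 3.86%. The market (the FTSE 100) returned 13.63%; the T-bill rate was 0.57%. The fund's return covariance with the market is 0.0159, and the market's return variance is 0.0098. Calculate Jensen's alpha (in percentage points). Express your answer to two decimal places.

β = Cov / Var = 0.0159 / 0.0098 = 1.6224
E[R] = Rf + β(Rm − Rf) = 0.57% + 1.6224 × (13.63% − 0.57%) = 21.7585%
α = Rp − E[R] = 3.86% − 21.7585% = -17.8985

-17.90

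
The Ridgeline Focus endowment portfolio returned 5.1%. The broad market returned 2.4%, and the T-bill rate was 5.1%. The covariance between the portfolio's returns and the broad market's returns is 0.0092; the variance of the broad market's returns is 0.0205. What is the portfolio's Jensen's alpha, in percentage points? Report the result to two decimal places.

1.21

β = Cov / Var = 0.0092 / 0.0205 = 0.4488
E[R] = Rf + β(Rm − Rf) = 5.1% + 0.4488 × (2.4% − 5.1%) = 3.8882%
α = Rp − E[R] = 5.1% − 3.8882% = 1.2118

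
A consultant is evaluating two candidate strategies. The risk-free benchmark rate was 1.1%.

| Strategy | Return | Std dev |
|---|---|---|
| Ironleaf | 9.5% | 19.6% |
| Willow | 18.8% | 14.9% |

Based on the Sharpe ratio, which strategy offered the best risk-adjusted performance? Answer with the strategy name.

Willow

Ironleaf: Sharpe ratio = (9.5% − 1.1%) / 19.6% = 0.429
Willow: Sharpe ratio = (18.8% − 1.1%) / 14.9% = 1.188
Highest: Willow (1.188).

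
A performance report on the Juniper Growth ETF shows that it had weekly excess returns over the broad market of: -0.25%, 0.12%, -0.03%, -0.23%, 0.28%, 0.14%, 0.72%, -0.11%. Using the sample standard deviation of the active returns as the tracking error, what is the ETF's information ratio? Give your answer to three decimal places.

0.252

r̄ = (-0.25 + 0.12 − 0.03 − 0.23 + 0.28 + 0.14 + 0.72 − 0.11) / 8 = 0.640 / 8 = 0.0800%
Σ(r − r̄)² = 0.7080; sample σ = √(0.7080/7) = 0.3180%
IR = r̄ / tracking error = 0.0800 / 0.3180 = 0.2516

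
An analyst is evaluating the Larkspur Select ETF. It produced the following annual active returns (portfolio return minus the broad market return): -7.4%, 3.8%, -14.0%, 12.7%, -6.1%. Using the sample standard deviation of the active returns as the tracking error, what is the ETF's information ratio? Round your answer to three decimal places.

r̄ = (-7.4 + 3.8 − 14 + 12.7 − 6.1) / 5 = -2.2000%
Σ(r − r̄)² = 439.5000; sample σ = √(439.5000/4) = 10.4821%
IR = r̄ / tracking error = -2.2000 / 10.4821 = -0.2099

-0.210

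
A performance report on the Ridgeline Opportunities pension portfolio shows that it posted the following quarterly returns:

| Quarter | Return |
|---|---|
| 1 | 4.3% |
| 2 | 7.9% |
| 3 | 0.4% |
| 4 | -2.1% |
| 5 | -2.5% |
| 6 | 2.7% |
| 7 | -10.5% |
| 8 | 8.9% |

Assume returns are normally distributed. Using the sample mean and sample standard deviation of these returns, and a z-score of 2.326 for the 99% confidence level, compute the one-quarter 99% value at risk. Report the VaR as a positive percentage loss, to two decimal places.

13.52

r̄ = (4.3 + 7.9 + 0.4 − 2.1 − 2.5 + 2.7 − 10.5 + 8.9) / 8 = 9.10 / 8 = 1.1375%
Σ(r − r̄)² = (4.3 − 1.1375)² + (7.9 − 1.1375)² + (0.4 − 1.1375)² + … = 278.1188
σ = √[278.1188 / 7] = 6.3033%
VaR = −(r̄ − z·σ) = −(1.1375 − 2.326 × 6.3033) = −(-13.5240) = 13.5240%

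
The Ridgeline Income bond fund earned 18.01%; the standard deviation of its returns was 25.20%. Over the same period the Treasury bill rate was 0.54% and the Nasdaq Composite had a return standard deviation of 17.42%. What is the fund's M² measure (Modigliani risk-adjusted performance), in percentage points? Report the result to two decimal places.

12.62

Sharpe = (Rp − Rf) / σp = (18.01% − 0.54%) / 25.20% = 0.6933
M² = Rf + Sharpe × σm = 0.54% + 0.6933 × 17.42% = 12.6173%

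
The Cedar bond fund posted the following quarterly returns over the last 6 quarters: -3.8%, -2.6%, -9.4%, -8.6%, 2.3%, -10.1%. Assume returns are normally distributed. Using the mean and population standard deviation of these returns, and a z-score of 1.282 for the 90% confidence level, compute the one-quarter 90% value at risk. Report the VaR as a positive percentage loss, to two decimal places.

11.05

μ = (-3.8 − 2.6 − 9.4 − 8.6 + 2.3 − 10.1) / 6 = -5.3667%
Population σ = √[Σ(r − μ)² / 6] = √[118.0133 / 6] = √19.6689 = 4.4350%
VaR = −(μ − z·σ) = −(-5.3667 − 1.282 × 4.4350) = −(-11.0524) = 11.0524%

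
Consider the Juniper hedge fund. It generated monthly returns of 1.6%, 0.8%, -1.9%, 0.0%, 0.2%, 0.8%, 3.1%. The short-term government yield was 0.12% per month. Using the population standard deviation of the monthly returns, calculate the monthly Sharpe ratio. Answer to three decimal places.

Mean return r̄ = 4.60 / 7 = 0.6571%
Σ(r − r̄)² = (1.6 − 0.6571)² + (0.8 − 0.6571)² + (-1.9 − 0.6571)² + … = 14.0771
σ = √[14.0771 / 7] = 1.4181%
Sharpe = (r̄ − rf) / σ = (0.6571 − 0.12) / 1.4181 = 0.5371 / 1.4181 = 0.3787

0.379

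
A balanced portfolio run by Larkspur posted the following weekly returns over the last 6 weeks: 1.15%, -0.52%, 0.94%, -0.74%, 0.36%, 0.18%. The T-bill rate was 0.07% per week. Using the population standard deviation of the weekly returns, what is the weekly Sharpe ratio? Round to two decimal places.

Mean return r̄ = 1.370 / 6 = 0.2283%
Population σ = √[Σ(r − r̄)² / 6] = √[2.8733 / 6] = √0.4789 = 0.6920%
Sharpe = (r̄ − rf) / σ = (0.2283 − 0.07) / 0.6920 = 0.1583 / 0.6920 = 0.2288

0.23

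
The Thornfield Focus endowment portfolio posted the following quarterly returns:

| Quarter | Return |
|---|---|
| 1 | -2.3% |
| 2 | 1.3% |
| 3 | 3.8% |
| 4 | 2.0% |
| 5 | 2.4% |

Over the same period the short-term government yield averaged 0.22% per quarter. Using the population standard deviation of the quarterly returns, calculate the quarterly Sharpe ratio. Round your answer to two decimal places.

μ = (-2.3 + 1.3 + 3.8 + 2 + 2.4) / 5 = 1.4400%
Σ(r − μ)² = 20.8120; population σ = √(20.8120/5) = 2.0402%
Sharpe = (μ − rf) / σ = (1.4400 − 0.22) / 2.0402 = 1.2200 / 2.0402 = 0.5980

0.60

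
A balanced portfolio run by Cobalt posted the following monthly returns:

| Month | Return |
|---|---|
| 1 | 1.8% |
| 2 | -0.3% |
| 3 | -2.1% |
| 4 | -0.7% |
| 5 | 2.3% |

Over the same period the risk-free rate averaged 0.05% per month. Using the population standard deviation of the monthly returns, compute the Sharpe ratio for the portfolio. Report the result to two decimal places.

0.09

r̄ = (1.8 − 0.3 − 2.1 − 0.7 + 2.3) / 5 = 0.2000%
Σ(r − r̄)² = 13.3200; population σ = √(13.3200/5) = 1.6322%
Sharpe = (r̄ − rf) / σ = (0.2000 − 0.05) / 1.6322 = 0.1500 / 1.6322 = 0.0919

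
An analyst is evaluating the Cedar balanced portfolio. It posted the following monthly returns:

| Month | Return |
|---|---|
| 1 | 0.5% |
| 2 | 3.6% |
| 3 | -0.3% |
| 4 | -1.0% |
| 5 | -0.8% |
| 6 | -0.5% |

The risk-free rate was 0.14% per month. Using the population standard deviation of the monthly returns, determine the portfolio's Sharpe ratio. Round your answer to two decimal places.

r̄ = (0.5 + 3.6 − 0.3 − 1 − 0.8 − 0.5) / 6 = 0.2500%
Σ(r − r̄)² = (0.5 − 0.2500)² + (3.6 − 0.2500)² + … = 14.8150
σ = √[14.8150 / 6] = 1.5714%
Sharpe = (r̄ − rf) / σ = (0.2500 − 0.14) / 1.5714 = 0.1100 / 1.5714 = 0.0700

0.07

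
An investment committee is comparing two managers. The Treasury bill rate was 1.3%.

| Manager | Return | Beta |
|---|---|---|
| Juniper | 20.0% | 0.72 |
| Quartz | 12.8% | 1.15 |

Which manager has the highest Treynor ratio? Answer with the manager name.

Juniper: Treynor = (20.0% − 1.3%) / 0.72 = 25.972
Quartz: Treynor = (12.8% − 1.3%) / 1.15 = 10.000
Highest: Juniper (25.972).

Juniper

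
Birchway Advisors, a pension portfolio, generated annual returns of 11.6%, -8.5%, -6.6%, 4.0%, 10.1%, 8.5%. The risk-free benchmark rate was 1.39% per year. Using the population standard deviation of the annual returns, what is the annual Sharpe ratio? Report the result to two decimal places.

0.23

r̄ = (11.6 − 8.5 − 6.6 + 4 + 10.1 + 8.5) / 6 = 3.1833%
Population std dev = √[379.8283 / 6] = 7.9564%
Sharpe = (r̄ − rf) / σ = (3.1833 − 1.39) / 7.9564 = 1.7933 / 7.9564 = 0.2254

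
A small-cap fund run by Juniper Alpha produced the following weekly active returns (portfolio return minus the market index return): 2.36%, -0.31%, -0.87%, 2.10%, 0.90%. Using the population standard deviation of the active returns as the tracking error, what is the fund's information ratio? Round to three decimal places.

Mean return r̄ = 4.180 / 5 = 0.8360%
Population std dev = √[8.1481 / 5] = 1.2766%
IR = r̄ / tracking error = 0.8360 / 1.2766 = 0.6549

0.655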